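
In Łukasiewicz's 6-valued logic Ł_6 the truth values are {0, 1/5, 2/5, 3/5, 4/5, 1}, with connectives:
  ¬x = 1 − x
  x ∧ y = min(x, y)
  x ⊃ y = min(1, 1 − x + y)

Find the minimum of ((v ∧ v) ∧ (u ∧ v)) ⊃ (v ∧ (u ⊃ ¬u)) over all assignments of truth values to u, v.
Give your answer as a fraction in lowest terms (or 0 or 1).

0

Take u = 1, v = 1:
v ∧ v = 1 ∧ 1 = 1
u ∧ v = 1 ∧ 1 = 1
(v ∧ v) ∧ (u ∧ v) = 1 ∧ 1 = 1
¬u = ¬1 = 0
u ⊃ ¬u = 1 ⊃ 0 = 0
v ∧ (u ⊃ ¬u) = 1 ∧ 0 = 0
((v ∧ v) ∧ (u ∧ v)) ⊃ (v ∧ (u ⊃ ¬u)) = 1 ⊃ 0 = 0
No assignment yields a value below 0, so this is the minimum.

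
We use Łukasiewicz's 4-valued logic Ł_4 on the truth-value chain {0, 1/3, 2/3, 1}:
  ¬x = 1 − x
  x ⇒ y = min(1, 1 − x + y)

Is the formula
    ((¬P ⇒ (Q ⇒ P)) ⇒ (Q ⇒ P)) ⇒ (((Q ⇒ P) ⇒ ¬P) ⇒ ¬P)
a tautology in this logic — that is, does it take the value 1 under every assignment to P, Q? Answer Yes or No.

P = 0, Q = 0 ↦ 1
P = 0, Q = 1/3 ↦ 1
P = 0, Q = 2/3 ↦ 1
P = 0, Q = 1 ↦ 1
P = 1/3, Q = 0 ↦ 1
P = 1/3, Q = 1/3 ↦ 1
P = 1/3, Q = 2/3 ↦ 1
P = 1/3, Q = 1 ↦ 1
P = 2/3, Q = 0 ↦ 1
P = 2/3, Q = 1/3 ↦ 1
P = 2/3, Q = 2/3 ↦ 1
P = 2/3, Q = 1 ↦ 1
P = 1, Q = 0 ↦ 1
P = 1, Q = 1/3 ↦ 1
P = 1, Q = 2/3 ↦ 1
P = 1, Q = 1 ↦ 1
Every assignment gives a value ≥ 1.

Yes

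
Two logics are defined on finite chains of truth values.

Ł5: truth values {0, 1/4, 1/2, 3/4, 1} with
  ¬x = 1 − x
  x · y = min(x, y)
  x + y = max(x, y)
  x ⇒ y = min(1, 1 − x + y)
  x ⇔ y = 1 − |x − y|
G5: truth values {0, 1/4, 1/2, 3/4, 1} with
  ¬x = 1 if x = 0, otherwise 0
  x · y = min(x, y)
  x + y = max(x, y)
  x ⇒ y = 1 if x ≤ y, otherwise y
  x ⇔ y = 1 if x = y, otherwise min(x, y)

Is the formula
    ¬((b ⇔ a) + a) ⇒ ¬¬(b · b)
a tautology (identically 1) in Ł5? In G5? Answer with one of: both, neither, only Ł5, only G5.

only G5

In Ł5: at a = 1/4, b = 0 the value is 3/4 — not a tautology.
In G5: every assignment gives 1 — tautology.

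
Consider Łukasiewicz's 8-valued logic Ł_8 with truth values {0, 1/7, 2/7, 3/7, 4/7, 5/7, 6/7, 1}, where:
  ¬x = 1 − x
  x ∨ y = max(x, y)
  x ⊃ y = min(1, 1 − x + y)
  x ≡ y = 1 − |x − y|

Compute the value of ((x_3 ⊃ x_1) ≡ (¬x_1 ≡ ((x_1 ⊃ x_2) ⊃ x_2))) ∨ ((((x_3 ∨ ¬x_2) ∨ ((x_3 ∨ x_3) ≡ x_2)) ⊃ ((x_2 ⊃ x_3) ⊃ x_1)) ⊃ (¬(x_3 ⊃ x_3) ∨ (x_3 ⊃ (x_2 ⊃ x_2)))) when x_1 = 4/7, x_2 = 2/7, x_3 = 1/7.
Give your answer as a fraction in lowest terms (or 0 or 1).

1

x_3 ⊃ x_1 = 1/7 ⊃ 4/7 = 1
¬x_1 = ¬4/7 = 3/7
x_1 ⊃ x_2 = 4/7 ⊃ 2/7 = 5/7
(x_1 ⊃ x_2) ⊃ x_2 = 5/7 ⊃ 2/7 = 4/7
¬x_1 ≡ ((x_1 ⊃ x_2) ⊃ x_2) = 3/7 ≡ 4/7 = 6/7
(x_3 ⊃ x_1) ≡ (¬x_1 ≡ ((x_1 ⊃ x_2) ⊃ x_2)) = 1 ≡ 6/7 = 6/7
¬x_2 = ¬2/7 = 5/7
x_3 ∨ ¬x_2 = 1/7 ∨ 5/7 = 5/7
x_3 ∨ x_3 = 1/7 ∨ 1/7 = 1/7
(x_3 ∨ x_3) ≡ x_2 = 1/7 ≡ 2/7 = 6/7
(x_3 ∨ ¬x_2) ∨ ((x_3 ∨ x_3) ≡ x_2) = 5/7 ∨ 6/7 = 6/7
x_2 ⊃ x_3 = 2/7 ⊃ 1/7 = 6/7
(x_2 ⊃ x_3) ⊃ x_1 = 6/7 ⊃ 4/7 = 5/7
((x_3 ∨ ¬x_2) ∨ ((x_3 ∨ x_3) ≡ x_2)) ⊃ ((x_2 ⊃ x_3) ⊃ x_1) = 6/7 ⊃ 5/7 = 6/7
x_3 ⊃ x_3 = 1/7 ⊃ 1/7 = 1
¬(x_3 ⊃ x_3) = ¬1 = 0
x_2 ⊃ x_2 = 2/7 ⊃ 2/7 = 1
x_3 ⊃ (x_2 ⊃ x_2) = 1/7 ⊃ 1 = 1
¬(x_3 ⊃ x_3) ∨ (x_3 ⊃ (x_2 ⊃ x_2)) = 0 ∨ 1 = 1
(((x_3 ∨ ¬x_2) ∨ ((x_3 ∨ x_3) ≡ x_2)) ⊃ ((x_2 ⊃ x_3) ⊃ x_1)) ⊃ (¬(x_3 ⊃ x_3) ∨ (x_3 ⊃ (x_2 ⊃ x_2))) = 6/7 ⊃ 1 = 1
((x_3 ⊃ x_1) ≡ (¬x_1 ≡ ((x_1 ⊃ x_2) ⊃ x_2))) ∨ ((((x_3 ∨ ¬x_2) ∨ ((x_3 ∨ x_3) ≡ x_2)) ⊃ ((x_2 ⊃ x_3) ⊃ x_1)) ⊃ (¬(x_3 ⊃ x_3) ∨ (x_3 ⊃ (x_2 ⊃ x_2)))) = 6/7 ∨ 1 = 1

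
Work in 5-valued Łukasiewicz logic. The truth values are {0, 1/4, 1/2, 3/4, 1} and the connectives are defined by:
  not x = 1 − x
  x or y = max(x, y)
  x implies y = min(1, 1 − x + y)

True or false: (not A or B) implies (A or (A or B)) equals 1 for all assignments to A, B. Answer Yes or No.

No

Counterexample: take A = 0, B = 0.
not A = not 0 = 1
not A or B = 1 or 0 = 1
A or B = 0 or 0 = 0
A or (A or B) = 0 or 0 = 0
(not A or B) implies (A or (A or B)) = 1 implies 0 = 0
This gives 0 ≠ 1.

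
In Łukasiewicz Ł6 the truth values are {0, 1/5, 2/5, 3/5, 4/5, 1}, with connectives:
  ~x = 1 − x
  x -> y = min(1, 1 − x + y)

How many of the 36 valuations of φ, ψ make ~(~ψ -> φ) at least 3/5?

value 1: 1 assignment (counts)
value 4/5: 2 assignments (counts)
value 3/5: 3 assignments (counts)
value 2/5: 4 assignments
value 1/5: 5 assignments
value 0: 21 assignments
So 6 of the 36 assignments meet the threshold.

6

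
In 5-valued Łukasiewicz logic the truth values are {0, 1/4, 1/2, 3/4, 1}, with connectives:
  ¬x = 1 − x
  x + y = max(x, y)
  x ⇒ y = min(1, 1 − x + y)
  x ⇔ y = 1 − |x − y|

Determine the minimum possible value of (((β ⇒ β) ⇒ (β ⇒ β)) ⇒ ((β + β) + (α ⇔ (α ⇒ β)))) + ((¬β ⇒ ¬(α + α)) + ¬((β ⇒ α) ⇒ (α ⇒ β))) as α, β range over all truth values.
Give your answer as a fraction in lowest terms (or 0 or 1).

Take α = 1, β = 1/2:
β ⇒ β = 1/2 ⇒ 1/2 = 1
β ⇒ β = 1/2 ⇒ 1/2 = 1
(β ⇒ β) ⇒ (β ⇒ β) = 1 ⇒ 1 = 1
β + β = 1/2 + 1/2 = 1/2
α ⇒ β = 1 ⇒ 1/2 = 1/2
α ⇔ (α ⇒ β) = 1 ⇔ 1/2 = 1/2
(β + β) + (α ⇔ (α ⇒ β)) = 1/2 + 1/2 = 1/2
((β ⇒ β) ⇒ (β ⇒ β)) ⇒ ((β + β) + (α ⇔ (α ⇒ β))) = 1 ⇒ 1/2 = 1/2
¬β = ¬1/2 = 1/2
α + α = 1 + 1 = 1
¬(α + α) = ¬1 = 0
¬β ⇒ ¬(α + α) = 1/2 ⇒ 0 = 1/2
β ⇒ α = 1/2 ⇒ 1 = 1
α ⇒ β = 1 ⇒ 1/2 = 1/2
(β ⇒ α) ⇒ (α ⇒ β) = 1 ⇒ 1/2 = 1/2
¬((β ⇒ α) ⇒ (α ⇒ β)) = ¬1/2 = 1/2
(¬β ⇒ ¬(α + α)) + ¬((β ⇒ α) ⇒ (α ⇒ β)) = 1/2 + 1/2 = 1/2
(((β ⇒ β) ⇒ (β ⇒ β)) ⇒ ((β + β) + (α ⇔ (α ⇒ β)))) + ((¬β ⇒ ¬(α + α)) + ¬((β ⇒ α) ⇒ (α ⇒ β))) = 1/2 + 1/2 = 1/2
No assignment yields a value below 1/2, so this is the minimum.

1/2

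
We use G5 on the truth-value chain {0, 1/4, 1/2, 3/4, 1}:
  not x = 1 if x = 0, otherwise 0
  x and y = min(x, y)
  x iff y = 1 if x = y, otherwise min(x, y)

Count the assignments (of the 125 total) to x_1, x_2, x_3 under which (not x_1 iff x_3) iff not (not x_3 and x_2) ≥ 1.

13

value 1: 13 assignments (counts)
value 3/4: 5 assignments
value 1/2: 5 assignments
value 1/4: 5 assignments
value 0: 97 assignments
So 13 of the 125 assignments meet the threshold.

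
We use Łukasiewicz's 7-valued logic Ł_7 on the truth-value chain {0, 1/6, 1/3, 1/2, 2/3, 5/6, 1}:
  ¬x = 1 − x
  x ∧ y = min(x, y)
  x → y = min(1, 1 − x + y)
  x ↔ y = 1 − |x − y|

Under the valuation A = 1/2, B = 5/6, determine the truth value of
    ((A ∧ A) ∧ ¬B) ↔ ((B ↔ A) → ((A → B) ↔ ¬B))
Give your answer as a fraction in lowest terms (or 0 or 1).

2/3

A ∧ A = 1/2 ∧ 1/2 = 1/2
¬B = ¬5/6 = 1/6
(A ∧ A) ∧ ¬B = 1/2 ∧ 1/6 = 1/6
B ↔ A = 5/6 ↔ 1/2 = 2/3
A → B = 1/2 → 5/6 = 1
¬B = ¬5/6 = 1/6
(A → B) ↔ ¬B = 1 ↔ 1/6 = 1/6
(B ↔ A) → ((A → B) ↔ ¬B) = 2/3 → 1/6 = 1/2
((A ∧ A) ∧ ¬B) ↔ ((B ↔ A) → ((A → B) ↔ ¬B)) = 1/6 ↔ 1/2 = 2/3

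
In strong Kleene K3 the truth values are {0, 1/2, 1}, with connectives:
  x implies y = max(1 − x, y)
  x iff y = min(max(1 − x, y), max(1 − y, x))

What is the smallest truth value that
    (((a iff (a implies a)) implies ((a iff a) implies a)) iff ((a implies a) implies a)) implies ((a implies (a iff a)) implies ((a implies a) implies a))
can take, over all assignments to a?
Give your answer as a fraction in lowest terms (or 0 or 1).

1/2

Take a = 1/2:
a implies a = 1/2 implies 1/2 = 1/2
a iff (a implies a) = 1/2 iff 1/2 = 1/2
a iff a = 1/2 iff 1/2 = 1/2
(a iff a) implies a = 1/2 implies 1/2 = 1/2
(a iff (a implies a)) implies ((a iff a) implies a) = 1/2 implies 1/2 = 1/2
a implies a = 1/2 implies 1/2 = 1/2
(a implies a) implies a = 1/2 implies 1/2 = 1/2
((a iff (a implies a)) implies ((a iff a) implies a)) iff ((a implies a) implies a) = 1/2 iff 1/2 = 1/2
a iff a = 1/2 iff 1/2 = 1/2
a implies (a iff a) = 1/2 implies 1/2 = 1/2
a implies a = 1/2 implies 1/2 = 1/2
(a implies a) implies a = 1/2 implies 1/2 = 1/2
(a implies (a iff a)) implies ((a implies a) implies a) = 1/2 implies 1/2 = 1/2
(((a iff (a implies a)) implies ((a iff a) implies a)) iff ((a implies a) implies a)) implies ((a implies (a iff a)) implies ((a implies a) implies a)) = 1/2 implies 1/2 = 1/2
No assignment yields a value below 1/2, so this is the minimum.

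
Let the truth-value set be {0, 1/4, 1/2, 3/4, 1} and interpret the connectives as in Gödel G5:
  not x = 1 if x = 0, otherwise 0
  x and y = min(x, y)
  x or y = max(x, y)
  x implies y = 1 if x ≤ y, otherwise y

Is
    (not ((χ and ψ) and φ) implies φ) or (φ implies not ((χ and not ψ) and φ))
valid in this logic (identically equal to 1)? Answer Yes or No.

Counterexample: take φ = 1/4, ψ = 0, χ = 1/4.
χ and ψ = 1/4 and 0 = 0
(χ and ψ) and φ = 0 and 1/4 = 0
not ((χ and ψ) and φ) = not 0 = 1
not ((χ and ψ) and φ) implies φ = 1 implies 1/4 = 1/4
not ψ = not 0 = 1
χ and not ψ = 1/4 and 1 = 1/4
(χ and not ψ) and φ = 1/4 and 1/4 = 1/4
not ((χ and not ψ) and φ) = not 1/4 = 0
φ implies not ((χ and not ψ) and φ) = 1/4 implies 0 = 0
(not ((χ and ψ) and φ) implies φ) or (φ implies not ((χ and not ψ) and φ)) = 1/4 or 0 = 1/4
This gives 1/4 ≠ 1.

No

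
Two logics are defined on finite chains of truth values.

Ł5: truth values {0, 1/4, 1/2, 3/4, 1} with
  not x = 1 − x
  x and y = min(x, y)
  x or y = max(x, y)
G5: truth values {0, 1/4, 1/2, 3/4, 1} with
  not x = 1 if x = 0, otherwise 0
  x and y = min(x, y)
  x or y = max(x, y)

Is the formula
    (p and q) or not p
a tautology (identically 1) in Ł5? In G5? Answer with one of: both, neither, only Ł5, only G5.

In Ł5: at p = 1/4, q = 0 the value is 3/4 — not a tautology.
In G5: at p = 1/4, q = 0 the value is 0 — not a tautology.

neither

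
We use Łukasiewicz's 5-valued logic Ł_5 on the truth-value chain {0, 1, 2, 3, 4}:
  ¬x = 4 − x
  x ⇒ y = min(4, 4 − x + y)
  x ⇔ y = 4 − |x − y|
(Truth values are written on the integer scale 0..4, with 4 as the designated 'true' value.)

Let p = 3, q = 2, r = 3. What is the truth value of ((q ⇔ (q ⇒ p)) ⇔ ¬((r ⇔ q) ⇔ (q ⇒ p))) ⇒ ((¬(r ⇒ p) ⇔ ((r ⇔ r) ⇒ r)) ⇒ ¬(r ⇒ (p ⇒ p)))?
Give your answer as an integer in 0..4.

q ⇒ p = 2 ⇒ 3 = 4
q ⇔ (q ⇒ p) = 2 ⇔ 4 = 2
r ⇔ q = 3 ⇔ 2 = 3
q ⇒ p = 2 ⇒ 3 = 4
(r ⇔ q) ⇔ (q ⇒ p) = 3 ⇔ 4 = 3
¬((r ⇔ q) ⇔ (q ⇒ p)) = ¬3 = 1
(q ⇔ (q ⇒ p)) ⇔ ¬((r ⇔ q) ⇔ (q ⇒ p)) = 2 ⇔ 1 = 3
r ⇒ p = 3 ⇒ 3 = 4
¬(r ⇒ p) = ¬4 = 0
r ⇔ r = 3 ⇔ 3 = 4
(r ⇔ r) ⇒ r = 4 ⇒ 3 = 3
¬(r ⇒ p) ⇔ ((r ⇔ r) ⇒ r) = 0 ⇔ 3 = 1
p ⇒ p = 3 ⇒ 3 = 4
r ⇒ (p ⇒ p) = 3 ⇒ 4 = 4
¬(r ⇒ (p ⇒ p)) = ¬4 = 0
(¬(r ⇒ p) ⇔ ((r ⇔ r) ⇒ r)) ⇒ ¬(r ⇒ (p ⇒ p)) = 1 ⇒ 0 = 3
((q ⇔ (q ⇒ p)) ⇔ ¬((r ⇔ q) ⇔ (q ⇒ p))) ⇒ ((¬(r ⇒ p) ⇔ ((r ⇔ r) ⇒ r)) ⇒ ¬(r ⇒ (p ⇒ p))) = 3 ⇒ 3 = 4

4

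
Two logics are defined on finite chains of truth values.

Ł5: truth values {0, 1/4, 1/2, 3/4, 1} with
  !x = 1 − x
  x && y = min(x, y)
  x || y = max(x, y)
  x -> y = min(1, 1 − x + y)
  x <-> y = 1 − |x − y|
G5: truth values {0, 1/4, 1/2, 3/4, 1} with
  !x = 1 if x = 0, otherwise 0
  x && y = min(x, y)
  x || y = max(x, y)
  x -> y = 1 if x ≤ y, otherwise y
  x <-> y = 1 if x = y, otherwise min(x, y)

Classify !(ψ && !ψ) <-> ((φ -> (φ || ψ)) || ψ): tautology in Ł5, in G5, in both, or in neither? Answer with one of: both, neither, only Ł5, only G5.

only G5

In Ł5: at φ = 0, ψ = 1/4 the value is 3/4 — not a tautology.
In G5: every assignment gives 1 — tautology.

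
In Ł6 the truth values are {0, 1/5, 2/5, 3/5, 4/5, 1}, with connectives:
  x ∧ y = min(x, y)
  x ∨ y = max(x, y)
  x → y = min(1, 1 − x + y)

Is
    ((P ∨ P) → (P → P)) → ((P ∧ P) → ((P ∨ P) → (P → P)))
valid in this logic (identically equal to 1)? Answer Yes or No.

P = 0 ↦ 1
P = 1/5 ↦ 1
P = 2/5 ↦ 1
P = 3/5 ↦ 1
P = 4/5 ↦ 1
P = 1 ↦ 1
Every assignment gives a value ≥ 1.

Yes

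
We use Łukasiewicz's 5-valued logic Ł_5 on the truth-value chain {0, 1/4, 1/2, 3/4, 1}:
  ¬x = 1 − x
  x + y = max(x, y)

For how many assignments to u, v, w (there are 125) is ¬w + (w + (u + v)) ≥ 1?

value 1: 77 assignments (counts)
value 3/4: 39 assignments
value 1/2: 9 assignments
So 77 of the 125 assignments meet the threshold.

77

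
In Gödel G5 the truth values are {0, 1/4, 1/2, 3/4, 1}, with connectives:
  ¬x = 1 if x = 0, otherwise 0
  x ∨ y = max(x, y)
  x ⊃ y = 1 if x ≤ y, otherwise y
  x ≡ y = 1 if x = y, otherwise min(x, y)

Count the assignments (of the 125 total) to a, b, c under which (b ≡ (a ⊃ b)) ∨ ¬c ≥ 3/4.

101

value 1: 85 assignments (counts)
value 3/4: 16 assignments (counts)
value 1/2: 12 assignments
value 1/4: 8 assignments
value 0: 4 assignments
So 101 of the 125 assignments meet the threshold.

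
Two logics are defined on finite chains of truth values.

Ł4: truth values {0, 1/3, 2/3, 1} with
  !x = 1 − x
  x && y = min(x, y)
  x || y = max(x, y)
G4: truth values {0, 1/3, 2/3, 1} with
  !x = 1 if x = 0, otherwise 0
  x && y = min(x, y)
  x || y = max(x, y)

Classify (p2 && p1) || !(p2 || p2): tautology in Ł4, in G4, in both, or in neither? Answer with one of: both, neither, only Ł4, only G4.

In Ł4: at p1 = 0, p2 = 1/3 the value is 2/3 — not a tautology.
In G4: at p1 = 0, p2 = 1/3 the value is 0 — not a tautology.

neither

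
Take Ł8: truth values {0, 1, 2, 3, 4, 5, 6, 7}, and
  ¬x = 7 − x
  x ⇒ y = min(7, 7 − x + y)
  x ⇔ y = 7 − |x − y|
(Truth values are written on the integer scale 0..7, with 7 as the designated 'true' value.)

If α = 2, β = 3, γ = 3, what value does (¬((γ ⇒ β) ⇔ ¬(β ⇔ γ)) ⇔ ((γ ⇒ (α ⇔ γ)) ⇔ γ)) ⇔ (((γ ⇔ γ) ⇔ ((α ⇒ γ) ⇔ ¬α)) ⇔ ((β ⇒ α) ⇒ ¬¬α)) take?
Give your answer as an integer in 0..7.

γ ⇒ β = 3 ⇒ 3 = 7
β ⇔ γ = 3 ⇔ 3 = 7
¬(β ⇔ γ) = ¬7 = 0
(γ ⇒ β) ⇔ ¬(β ⇔ γ) = 7 ⇔ 0 = 0
¬((γ ⇒ β) ⇔ ¬(β ⇔ γ)) = ¬0 = 7
α ⇔ γ = 2 ⇔ 3 = 6
γ ⇒ (α ⇔ γ) = 3 ⇒ 6 = 7
(γ ⇒ (α ⇔ γ)) ⇔ γ = 7 ⇔ 3 = 3
¬((γ ⇒ β) ⇔ ¬(β ⇔ γ)) ⇔ ((γ ⇒ (α ⇔ γ)) ⇔ γ) = 7 ⇔ 3 = 3
γ ⇔ γ = 3 ⇔ 3 = 7
α ⇒ γ = 2 ⇒ 3 = 7
¬α = ¬2 = 5
(α ⇒ γ) ⇔ ¬α = 7 ⇔ 5 = 5
(γ ⇔ γ) ⇔ ((α ⇒ γ) ⇔ ¬α) = 7 ⇔ 5 = 5
β ⇒ α = 3 ⇒ 2 = 6
¬α = ¬2 = 5
¬¬α = ¬5 = 2
(β ⇒ α) ⇒ ¬¬α = 6 ⇒ 2 = 3
((γ ⇔ γ) ⇔ ((α ⇒ γ) ⇔ ¬α)) ⇔ ((β ⇒ α) ⇒ ¬¬α) = 5 ⇔ 3 = 5
(¬((γ ⇒ β) ⇔ ¬(β ⇔ γ)) ⇔ ((γ ⇒ (α ⇔ γ)) ⇔ γ)) ⇔ (((γ ⇔ γ) ⇔ ((α ⇒ γ) ⇔ ¬α)) ⇔ ((β ⇒ α) ⇒ ¬¬α)) = 3 ⇔ 5 = 5

5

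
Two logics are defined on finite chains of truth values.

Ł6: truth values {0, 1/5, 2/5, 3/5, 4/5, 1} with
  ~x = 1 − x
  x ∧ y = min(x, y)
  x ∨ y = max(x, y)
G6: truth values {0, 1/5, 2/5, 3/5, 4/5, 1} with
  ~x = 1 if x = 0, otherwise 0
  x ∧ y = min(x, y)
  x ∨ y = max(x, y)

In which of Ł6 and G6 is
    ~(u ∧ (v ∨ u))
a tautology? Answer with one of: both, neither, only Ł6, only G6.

In Ł6: at u = 1/5, v = 0 the value is 4/5 — not a tautology.
In G6: at u = 1/5, v = 0 the value is 0 — not a tautology.

neither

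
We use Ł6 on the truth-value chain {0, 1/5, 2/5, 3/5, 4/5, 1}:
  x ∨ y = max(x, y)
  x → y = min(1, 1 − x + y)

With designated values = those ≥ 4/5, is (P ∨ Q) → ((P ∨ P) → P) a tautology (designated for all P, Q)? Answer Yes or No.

Yes

At P = 2/5, Q = 4/5, for instance:
P ∨ Q = 2/5 ∨ 4/5 = 4/5
P ∨ P = 2/5 ∨ 2/5 = 2/5
(P ∨ P) → P = 2/5 → 2/5 = 1
(P ∨ Q) → ((P ∨ P) → P) = 4/5 → 1 = 1
and checking the remaining 35 assignments likewise gives ≥ 4/5 in every case.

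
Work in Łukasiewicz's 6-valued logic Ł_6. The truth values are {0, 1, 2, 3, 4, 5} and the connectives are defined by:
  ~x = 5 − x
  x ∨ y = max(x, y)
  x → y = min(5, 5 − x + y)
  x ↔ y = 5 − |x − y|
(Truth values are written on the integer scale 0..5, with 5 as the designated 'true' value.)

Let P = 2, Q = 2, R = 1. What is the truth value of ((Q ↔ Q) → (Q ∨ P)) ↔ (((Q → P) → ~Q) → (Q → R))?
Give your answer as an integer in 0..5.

Q ↔ Q = 2 ↔ 2 = 5
Q ∨ P = 2 ∨ 2 = 2
(Q ↔ Q) → (Q ∨ P) = 5 → 2 = 2
Q → P = 2 → 2 = 5
~Q = ~2 = 3
(Q → P) → ~Q = 5 → 3 = 3
Q → R = 2 → 1 = 4
((Q → P) → ~Q) → (Q → R) = 3 → 4 = 5
((Q ↔ Q) → (Q ∨ P)) ↔ (((Q → P) → ~Q) → (Q → R)) = 2 ↔ 5 = 2

2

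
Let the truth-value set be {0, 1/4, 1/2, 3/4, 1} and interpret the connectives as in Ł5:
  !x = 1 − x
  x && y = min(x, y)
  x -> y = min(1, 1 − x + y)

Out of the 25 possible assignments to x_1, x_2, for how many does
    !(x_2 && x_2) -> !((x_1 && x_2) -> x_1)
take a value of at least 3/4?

value 1: 5 assignments (counts)
value 3/4: 5 assignments (counts)
value 1/2: 5 assignments
value 1/4: 5 assignments
value 0: 5 assignments
So 10 of the 25 assignments meet the threshold.

10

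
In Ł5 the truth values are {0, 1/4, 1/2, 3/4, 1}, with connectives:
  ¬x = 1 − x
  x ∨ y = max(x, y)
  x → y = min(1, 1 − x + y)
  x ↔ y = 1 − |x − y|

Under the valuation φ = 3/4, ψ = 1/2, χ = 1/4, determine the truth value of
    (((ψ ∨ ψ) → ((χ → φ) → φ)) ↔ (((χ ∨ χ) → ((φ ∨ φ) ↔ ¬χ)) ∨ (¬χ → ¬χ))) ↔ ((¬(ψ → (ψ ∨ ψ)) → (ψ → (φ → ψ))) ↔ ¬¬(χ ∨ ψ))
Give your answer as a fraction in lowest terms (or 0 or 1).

1/2

ψ ∨ ψ = 1/2 ∨ 1/2 = 1/2
χ → φ = 1/4 → 3/4 = 1
(χ → φ) → φ = 1 → 3/4 = 3/4
(ψ ∨ ψ) → ((χ → φ) → φ) = 1/2 → 3/4 = 1
χ ∨ χ = 1/4 ∨ 1/4 = 1/4
φ ∨ φ = 3/4 ∨ 3/4 = 3/4
¬χ = ¬1/4 = 3/4
(φ ∨ φ) ↔ ¬χ = 3/4 ↔ 3/4 = 1
(χ ∨ χ) → ((φ ∨ φ) ↔ ¬χ) = 1/4 → 1 = 1
¬χ = ¬1/4 = 3/4
¬χ = ¬1/4 = 3/4
¬χ → ¬χ = 3/4 → 3/4 = 1
((χ ∨ χ) → ((φ ∨ φ) ↔ ¬χ)) ∨ (¬χ → ¬χ) = 1 ∨ 1 = 1
((ψ ∨ ψ) → ((χ → φ) → φ)) ↔ (((χ ∨ χ) → ((φ ∨ φ) ↔ ¬χ)) ∨ (¬χ → ¬χ)) = 1 ↔ 1 = 1
ψ ∨ ψ = 1/2 ∨ 1/2 = 1/2
ψ → (ψ ∨ ψ) = 1/2 → 1/2 = 1
¬(ψ → (ψ ∨ ψ)) = ¬1 = 0
φ → ψ = 3/4 → 1/2 = 3/4
ψ → (φ → ψ) = 1/2 → 3/4 = 1
¬(ψ → (ψ ∨ ψ)) → (ψ → (φ → ψ)) = 0 → 1 = 1
χ ∨ ψ = 1/4 ∨ 1/2 = 1/2
¬(χ ∨ ψ) = ¬1/2 = 1/2
¬¬(χ ∨ ψ) = ¬1/2 = 1/2
(¬(ψ → (ψ ∨ ψ)) → (ψ → (φ → ψ))) ↔ ¬¬(χ ∨ ψ) = 1 ↔ 1/2 = 1/2
(((ψ ∨ ψ) → ((χ → φ) → φ)) ↔ (((χ ∨ χ) → ((φ ∨ φ) ↔ ¬χ)) ∨ (¬χ → ¬χ))) ↔ ((¬(ψ → (ψ ∨ ψ)) → (ψ → (φ → ψ))) ↔ ¬¬(χ ∨ ψ)) = 1 ↔ 1/2 = 1/2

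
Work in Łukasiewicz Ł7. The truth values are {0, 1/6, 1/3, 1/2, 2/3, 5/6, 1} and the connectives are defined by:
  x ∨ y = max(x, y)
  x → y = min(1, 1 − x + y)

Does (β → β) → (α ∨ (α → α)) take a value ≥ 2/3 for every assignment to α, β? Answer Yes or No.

Yes

At α = 1/6, β = 1/2, for instance:
β → β = 1/2 → 1/2 = 1
α → α = 1/6 → 1/6 = 1
α ∨ (α → α) = 1/6 ∨ 1 = 1
(β → β) → (α ∨ (α → α)) = 1 → 1 = 1
and checking the remaining 48 assignments likewise gives ≥ 2/3 in every case.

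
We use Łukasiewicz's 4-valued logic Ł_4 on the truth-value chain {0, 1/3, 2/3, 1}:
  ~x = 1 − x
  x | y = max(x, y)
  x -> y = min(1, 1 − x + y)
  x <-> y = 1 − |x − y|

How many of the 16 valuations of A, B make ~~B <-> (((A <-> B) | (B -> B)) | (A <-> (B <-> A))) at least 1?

A = 0, B = 0 ↦ 0  <
A = 0, B = 1/3 ↦ 1/3  <
A = 0, B = 2/3 ↦ 2/3  <
A = 0, B = 1 ↦ 1  ≥
A = 1/3, B = 0 ↦ 0  <
A = 1/3, B = 1/3 ↦ 1/3  <
A = 1/3, B = 2/3 ↦ 2/3  <
A = 1/3, B = 1 ↦ 1  ≥
A = 2/3, B = 0 ↦ 0  <
A = 2/3, B = 1/3 ↦ 1/3  <
A = 2/3, B = 2/3 ↦ 2/3  <
A = 2/3, B = 1 ↦ 1  ≥
A = 1, B = 0 ↦ 0  <
A = 1, B = 1/3 ↦ 1/3  <
A = 1, B = 2/3 ↦ 2/3  <
A = 1, B = 1 ↦ 1  ≥
So 4 of the 16 assignments meet the threshold.

4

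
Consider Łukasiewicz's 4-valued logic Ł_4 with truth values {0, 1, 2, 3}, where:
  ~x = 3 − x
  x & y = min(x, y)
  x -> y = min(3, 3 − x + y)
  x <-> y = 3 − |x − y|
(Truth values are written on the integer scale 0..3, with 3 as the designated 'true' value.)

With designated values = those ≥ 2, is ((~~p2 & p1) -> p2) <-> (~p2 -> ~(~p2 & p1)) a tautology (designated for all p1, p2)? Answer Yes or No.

No

Counterexample: take p1 = 2, p2 = 0.
~p2 = ~0 = 3
~~p2 = ~3 = 0
~~p2 & p1 = 0 & 2 = 0
(~~p2 & p1) -> p2 = 0 -> 0 = 3
~p2 = ~0 = 3
~p2 = ~0 = 3
~p2 & p1 = 3 & 2 = 2
~(~p2 & p1) = ~2 = 1
~p2 -> ~(~p2 & p1) = 3 -> 1 = 1
((~~p2 & p1) -> p2) <-> (~p2 -> ~(~p2 & p1)) = 3 <-> 1 = 1
This gives 1, which is below 2.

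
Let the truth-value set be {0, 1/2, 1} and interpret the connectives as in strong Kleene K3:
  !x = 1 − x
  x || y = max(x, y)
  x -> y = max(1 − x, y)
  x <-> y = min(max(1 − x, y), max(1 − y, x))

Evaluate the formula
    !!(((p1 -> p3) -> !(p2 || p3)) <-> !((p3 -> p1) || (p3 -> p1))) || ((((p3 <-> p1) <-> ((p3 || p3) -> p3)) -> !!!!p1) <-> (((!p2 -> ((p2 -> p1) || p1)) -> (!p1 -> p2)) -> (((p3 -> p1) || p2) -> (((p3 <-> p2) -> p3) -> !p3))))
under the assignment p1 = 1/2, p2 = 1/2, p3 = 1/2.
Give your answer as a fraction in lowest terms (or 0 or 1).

1/2

p1 -> p3 = 1/2 -> 1/2 = 1/2
p2 || p3 = 1/2 || 1/2 = 1/2
!(p2 || p3) = !1/2 = 1/2
(p1 -> p3) -> !(p2 || p3) = 1/2 -> 1/2 = 1/2
p3 -> p1 = 1/2 -> 1/2 = 1/2
p3 -> p1 = 1/2 -> 1/2 = 1/2
(p3 -> p1) || (p3 -> p1) = 1/2 || 1/2 = 1/2
!((p3 -> p1) || (p3 -> p1)) = !1/2 = 1/2
((p1 -> p3) -> !(p2 || p3)) <-> !((p3 -> p1) || (p3 -> p1)) = 1/2 <-> 1/2 = 1/2
!(((p1 -> p3) -> !(p2 || p3)) <-> !((p3 -> p1) || (p3 -> p1))) = !1/2 = 1/2
!!(((p1 -> p3) -> !(p2 || p3)) <-> !((p3 -> p1) || (p3 -> p1))) = !1/2 = 1/2
p3 <-> p1 = 1/2 <-> 1/2 = 1/2
p3 || p3 = 1/2 || 1/2 = 1/2
(p3 || p3) -> p3 = 1/2 -> 1/2 = 1/2
(p3 <-> p1) <-> ((p3 || p3) -> p3) = 1/2 <-> 1/2 = 1/2
!p1 = !1/2 = 1/2
!!p1 = !1/2 = 1/2
!!!p1 = !1/2 = 1/2
!!!!p1 = !1/2 = 1/2
((p3 <-> p1) <-> ((p3 || p3) -> p3)) -> !!!!p1 = 1/2 -> 1/2 = 1/2
!p2 = !1/2 = 1/2
p2 -> p1 = 1/2 -> 1/2 = 1/2
(p2 -> p1) || p1 = 1/2 || 1/2 = 1/2
!p2 -> ((p2 -> p1) || p1) = 1/2 -> 1/2 = 1/2
!p1 = !1/2 = 1/2
!p1 -> p2 = 1/2 -> 1/2 = 1/2
(!p2 -> ((p2 -> p1) || p1)) -> (!p1 -> p2) = 1/2 -> 1/2 = 1/2
p3 -> p1 = 1/2 -> 1/2 = 1/2
(p3 -> p1) || p2 = 1/2 || 1/2 = 1/2
p3 <-> p2 = 1/2 <-> 1/2 = 1/2
(p3 <-> p2) -> p3 = 1/2 -> 1/2 = 1/2
!p3 = !1/2 = 1/2
((p3 <-> p2) -> p3) -> !p3 = 1/2 -> 1/2 = 1/2
((p3 -> p1) || p2) -> (((p3 <-> p2) -> p3) -> !p3) = 1/2 -> 1/2 = 1/2
((!p2 -> ((p2 -> p1) || p1)) -> (!p1 -> p2)) -> (((p3 -> p1) || p2) -> (((p3 <-> p2) -> p3) -> !p3)) = 1/2 -> 1/2 = 1/2
(((p3 <-> p1) <-> ((p3 || p3) -> p3)) -> !!!!p1) <-> (((!p2 -> ((p2 -> p1) || p1)) -> (!p1 -> p2)) -> (((p3 -> p1) || p2) -> (((p3 <-> p2) -> p3) -> !p3))) = 1/2 <-> 1/2 = 1/2
!!(((p1 -> p3) -> !(p2 || p3)) <-> !((p3 -> p1) || (p3 -> p1))) || ((((p3 <-> p1) <-> ((p3 || p3) -> p3)) -> !!!!p1) <-> (((!p2 -> ((p2 -> p1) || p1)) -> (!p1 -> p2)) -> (((p3 -> p1) || p2) -> (((p3 <-> p2) -> p3) -> !p3)))) = 1/2 || 1/2 = 1/2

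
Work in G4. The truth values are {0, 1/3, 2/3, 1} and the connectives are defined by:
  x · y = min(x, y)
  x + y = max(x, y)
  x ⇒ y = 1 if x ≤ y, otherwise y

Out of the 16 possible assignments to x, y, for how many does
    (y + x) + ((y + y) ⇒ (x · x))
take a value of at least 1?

13

x = 0, y = 0 ↦ 1  ≥
x = 0, y = 1/3 ↦ 1/3  <
x = 0, y = 2/3 ↦ 2/3  <
x = 0, y = 1 ↦ 1  ≥
x = 1/3, y = 0 ↦ 1  ≥
x = 1/3, y = 1/3 ↦ 1  ≥
x = 1/3, y = 2/3 ↦ 2/3  <
x = 1/3, y = 1 ↦ 1  ≥
x = 2/3, y = 0 ↦ 1  ≥
x = 2/3, y = 1/3 ↦ 1  ≥
x = 2/3, y = 2/3 ↦ 1  ≥
x = 2/3, y = 1 ↦ 1  ≥
x = 1, y = 0 ↦ 1  ≥
x = 1, y = 1/3 ↦ 1  ≥
x = 1, y = 2/3 ↦ 1  ≥
x = 1, y = 1 ↦ 1  ≥
So 13 of the 16 assignments meet the threshold.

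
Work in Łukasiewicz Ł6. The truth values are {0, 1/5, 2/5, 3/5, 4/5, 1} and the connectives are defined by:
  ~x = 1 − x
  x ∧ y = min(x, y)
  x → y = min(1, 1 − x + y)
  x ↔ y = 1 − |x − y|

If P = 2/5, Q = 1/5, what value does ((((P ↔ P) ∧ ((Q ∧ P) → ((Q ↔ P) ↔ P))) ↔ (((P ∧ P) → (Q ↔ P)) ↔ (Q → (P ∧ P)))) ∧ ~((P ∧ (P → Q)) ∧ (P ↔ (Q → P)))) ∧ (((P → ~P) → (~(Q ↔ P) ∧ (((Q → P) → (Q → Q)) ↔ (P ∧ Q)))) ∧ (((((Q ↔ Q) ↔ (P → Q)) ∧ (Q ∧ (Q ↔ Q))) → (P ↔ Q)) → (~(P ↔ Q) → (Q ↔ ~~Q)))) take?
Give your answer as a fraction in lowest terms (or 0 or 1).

P ↔ P = 2/5 ↔ 2/5 = 1
Q ∧ P = 1/5 ∧ 2/5 = 1/5
Q ↔ P = 1/5 ↔ 2/5 = 4/5
(Q ↔ P) ↔ P = 4/5 ↔ 2/5 = 3/5
(Q ∧ P) → ((Q ↔ P) ↔ P) = 1/5 → 3/5 = 1
(P ↔ P) ∧ ((Q ∧ P) → ((Q ↔ P) ↔ P)) = 1 ∧ 1 = 1
P ∧ P = 2/5 ∧ 2/5 = 2/5
Q ↔ P = 1/5 ↔ 2/5 = 4/5
(P ∧ P) → (Q ↔ P) = 2/5 → 4/5 = 1
P ∧ P = 2/5 ∧ 2/5 = 2/5
Q → (P ∧ P) = 1/5 → 2/5 = 1
((P ∧ P) → (Q ↔ P)) ↔ (Q → (P ∧ P)) = 1 ↔ 1 = 1
((P ↔ P) ∧ ((Q ∧ P) → ((Q ↔ P) ↔ P))) ↔ (((P ∧ P) → (Q ↔ P)) ↔ (Q → (P ∧ P))) = 1 ↔ 1 = 1
P → Q = 2/5 → 1/5 = 4/5
P ∧ (P → Q) = 2/5 ∧ 4/5 = 2/5
Q → P = 1/5 → 2/5 = 1
P ↔ (Q → P) = 2/5 ↔ 1 = 2/5
(P ∧ (P → Q)) ∧ (P ↔ (Q → P)) = 2/5 ∧ 2/5 = 2/5
~((P ∧ (P → Q)) ∧ (P ↔ (Q → P))) = ~2/5 = 3/5
(((P ↔ P) ∧ ((Q ∧ P) → ((Q ↔ P) ↔ P))) ↔ (((P ∧ P) → (Q ↔ P)) ↔ (Q → (P ∧ P)))) ∧ ~((P ∧ (P → Q)) ∧ (P ↔ (Q → P))) = 1 ∧ 3/5 = 3/5
~P = ~2/5 = 3/5
P → ~P = 2/5 → 3/5 = 1
Q ↔ P = 1/5 ↔ 2/5 = 4/5
~(Q ↔ P) = ~4/5 = 1/5
Q → P = 1/5 → 2/5 = 1
Q → Q = 1/5 → 1/5 = 1
(Q → P) → (Q → Q) = 1 → 1 = 1
P ∧ Q = 2/5 ∧ 1/5 = 1/5
((Q → P) → (Q → Q)) ↔ (P ∧ Q) = 1 ↔ 1/5 = 1/5
~(Q ↔ P) ∧ (((Q → P) → (Q → Q)) ↔ (P ∧ Q)) = 1/5 ∧ 1/5 = 1/5
(P → ~P) → (~(Q ↔ P) ∧ (((Q → P) → (Q → Q)) ↔ (P ∧ Q))) = 1 → 1/5 = 1/5
Q ↔ Q = 1/5 ↔ 1/5 = 1
P → Q = 2/5 → 1/5 = 4/5
(Q ↔ Q) ↔ (P → Q) = 1 ↔ 4/5 = 4/5
Q ↔ Q = 1/5 ↔ 1/5 = 1
Q ∧ (Q ↔ Q) = 1/5 ∧ 1 = 1/5
((Q ↔ Q) ↔ (P → Q)) ∧ (Q ∧ (Q ↔ Q)) = 4/5 ∧ 1/5 = 1/5
P ↔ Q = 2/5 ↔ 1/5 = 4/5
(((Q ↔ Q) ↔ (P → Q)) ∧ (Q ∧ (Q ↔ Q))) → (P ↔ Q) = 1/5 → 4/5 = 1
P ↔ Q = 2/5 ↔ 1/5 = 4/5
~(P ↔ Q) = ~4/5 = 1/5
~Q = ~1/5 = 4/5
~~Q = ~4/5 = 1/5
Q ↔ ~~Q = 1/5 ↔ 1/5 = 1
~(P ↔ Q) → (Q ↔ ~~Q) = 1/5 → 1 = 1
((((Q ↔ Q) ↔ (P → Q)) ∧ (Q ∧ (Q ↔ Q))) → (P ↔ Q)) → (~(P ↔ Q) → (Q ↔ ~~Q)) = 1 → 1 = 1
((P → ~P) → (~(Q ↔ P) ∧ (((Q → P) → (Q → Q)) ↔ (P ∧ Q)))) ∧ (((((Q ↔ Q) ↔ (P → Q)) ∧ (Q ∧ (Q ↔ Q))) → (P ↔ Q)) → (~(P ↔ Q) → (Q ↔ ~~Q))) = 1/5 ∧ 1 = 1/5
((((P ↔ P) ∧ ((Q ∧ P) → ((Q ↔ P) ↔ P))) ↔ (((P ∧ P) → (Q ↔ P)) ↔ (Q → (P ∧ P)))) ∧ ~((P ∧ (P → Q)) ∧ (P ↔ (Q → P)))) ∧ (((P → ~P) → (~(Q ↔ P) ∧ (((Q → P) → (Q → Q)) ↔ (P ∧ Q)))) ∧ (((((Q ↔ Q) ↔ (P → Q)) ∧ (Q ∧ (Q ↔ Q))) → (P ↔ Q)) → (~(P ↔ Q) → (Q ↔ ~~Q)))) = 3/5 ∧ 1/5 = 1/5

1/5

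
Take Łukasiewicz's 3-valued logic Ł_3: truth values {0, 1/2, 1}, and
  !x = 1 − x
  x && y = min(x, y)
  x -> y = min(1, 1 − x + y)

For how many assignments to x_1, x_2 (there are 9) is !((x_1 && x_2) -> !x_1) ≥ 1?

1

x_1 = 0, x_2 = 0 ↦ 0  <
x_1 = 0, x_2 = 1/2 ↦ 0  <
x_1 = 0, x_2 = 1 ↦ 0  <
x_1 = 1/2, x_2 = 0 ↦ 0  <
x_1 = 1/2, x_2 = 1/2 ↦ 0  <
x_1 = 1/2, x_2 = 1 ↦ 0  <
x_1 = 1, x_2 = 0 ↦ 0  <
x_1 = 1, x_2 = 1/2 ↦ 1/2  <
x_1 = 1, x_2 = 1 ↦ 1  ≥
So 1 of the 9 assignments meets the threshold.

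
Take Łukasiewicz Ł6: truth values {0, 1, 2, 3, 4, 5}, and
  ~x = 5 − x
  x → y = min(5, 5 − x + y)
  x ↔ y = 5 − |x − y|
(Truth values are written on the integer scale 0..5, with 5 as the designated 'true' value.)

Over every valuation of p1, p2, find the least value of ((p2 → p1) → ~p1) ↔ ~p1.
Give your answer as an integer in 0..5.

Take p1 = 2, p2 = 4:
p2 → p1 = 4 → 2 = 3
~p1 = ~2 = 3
(p2 → p1) → ~p1 = 3 → 3 = 5
~p1 = ~2 = 3
((p2 → p1) → ~p1) ↔ ~p1 = 5 ↔ 3 = 3
No assignment yields a value below 3, so this is the minimum.

3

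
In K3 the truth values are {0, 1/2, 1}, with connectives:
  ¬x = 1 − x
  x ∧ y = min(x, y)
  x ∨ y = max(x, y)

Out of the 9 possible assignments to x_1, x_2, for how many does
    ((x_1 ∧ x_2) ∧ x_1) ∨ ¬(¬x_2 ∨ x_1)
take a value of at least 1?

2

x_1 = 0, x_2 = 0 ↦ 0  <
x_1 = 0, x_2 = 1/2 ↦ 1/2  <
x_1 = 0, x_2 = 1 ↦ 1  ≥
x_1 = 1/2, x_2 = 0 ↦ 0  <
x_1 = 1/2, x_2 = 1/2 ↦ 1/2  <
x_1 = 1/2, x_2 = 1 ↦ 1/2  <
x_1 = 1, x_2 = 0 ↦ 0  <
x_1 = 1, x_2 = 1/2 ↦ 1/2  <
x_1 = 1, x_2 = 1 ↦ 1  ≥
So 2 of the 9 assignments meet the threshold.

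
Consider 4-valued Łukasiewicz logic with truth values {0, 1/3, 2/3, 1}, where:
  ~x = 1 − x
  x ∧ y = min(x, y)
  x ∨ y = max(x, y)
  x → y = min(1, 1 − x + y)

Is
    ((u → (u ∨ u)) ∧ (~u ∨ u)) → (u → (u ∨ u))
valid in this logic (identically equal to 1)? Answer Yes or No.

u = 0 ↦ 1
u = 1/3 ↦ 1
u = 2/3 ↦ 1
u = 1 ↦ 1
Every assignment gives a value ≥ 1.

Yes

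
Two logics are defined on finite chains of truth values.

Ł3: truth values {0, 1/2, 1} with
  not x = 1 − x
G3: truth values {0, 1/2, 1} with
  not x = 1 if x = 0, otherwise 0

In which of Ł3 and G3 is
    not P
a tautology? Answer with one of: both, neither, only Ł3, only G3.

In Ł3: at P = 1/2 the value is 1/2 — not a tautology.
In G3: at P = 1/2 the value is 0 — not a tautology.

neither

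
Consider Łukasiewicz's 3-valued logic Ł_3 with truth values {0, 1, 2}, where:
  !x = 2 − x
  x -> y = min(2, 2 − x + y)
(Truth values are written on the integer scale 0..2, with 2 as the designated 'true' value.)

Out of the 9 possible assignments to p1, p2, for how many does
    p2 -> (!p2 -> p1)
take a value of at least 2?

9

p1 = 0, p2 = 0 ↦ 2  ≥
p1 = 0, p2 = 1 ↦ 2  ≥
p1 = 0, p2 = 2 ↦ 2  ≥
p1 = 1, p2 = 0 ↦ 2  ≥
p1 = 1, p2 = 1 ↦ 2  ≥
p1 = 1, p2 = 2 ↦ 2  ≥
p1 = 2, p2 = 0 ↦ 2  ≥
p1 = 2, p2 = 1 ↦ 2  ≥
p1 = 2, p2 = 2 ↦ 2  ≥
So 9 of the 9 assignments meet the threshold.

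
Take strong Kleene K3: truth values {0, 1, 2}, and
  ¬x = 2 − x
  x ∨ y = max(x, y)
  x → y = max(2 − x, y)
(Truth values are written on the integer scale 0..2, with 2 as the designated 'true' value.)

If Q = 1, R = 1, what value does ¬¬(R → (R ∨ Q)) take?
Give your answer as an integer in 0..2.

1

R ∨ Q = 1 ∨ 1 = 1
R → (R ∨ Q) = 1 → 1 = 1
¬(R → (R ∨ Q)) = ¬1 = 1
¬¬(R → (R ∨ Q)) = ¬1 = 1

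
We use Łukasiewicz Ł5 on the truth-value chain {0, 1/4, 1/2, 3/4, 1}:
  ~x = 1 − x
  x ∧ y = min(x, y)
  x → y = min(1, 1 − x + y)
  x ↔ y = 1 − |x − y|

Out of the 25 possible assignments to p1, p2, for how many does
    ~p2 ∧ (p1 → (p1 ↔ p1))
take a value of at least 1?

5

value 1: 5 assignments (counts)
value 3/4: 5 assignments
value 1/2: 5 assignments
value 1/4: 5 assignments
value 0: 5 assignments
So 5 of the 25 assignments meet the threshold.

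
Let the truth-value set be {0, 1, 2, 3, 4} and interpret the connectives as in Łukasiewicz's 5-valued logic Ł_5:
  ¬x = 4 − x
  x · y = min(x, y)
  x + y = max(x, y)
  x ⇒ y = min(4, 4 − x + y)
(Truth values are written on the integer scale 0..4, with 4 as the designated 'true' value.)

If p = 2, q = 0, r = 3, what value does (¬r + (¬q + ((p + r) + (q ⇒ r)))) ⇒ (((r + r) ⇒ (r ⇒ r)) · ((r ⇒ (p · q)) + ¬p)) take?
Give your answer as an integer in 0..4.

2

¬r = ¬3 = 1
¬q = ¬0 = 4
p + r = 2 + 3 = 3
q ⇒ r = 0 ⇒ 3 = 4
(p + r) + (q ⇒ r) = 3 + 4 = 4
¬q + ((p + r) + (q ⇒ r)) = 4 + 4 = 4
¬r + (¬q + ((p + r) + (q ⇒ r))) = 1 + 4 = 4
r + r = 3 + 3 = 3
r ⇒ r = 3 ⇒ 3 = 4
(r + r) ⇒ (r ⇒ r) = 3 ⇒ 4 = 4
p · q = 2 · 0 = 0
r ⇒ (p · q) = 3 ⇒ 0 = 1
¬p = ¬2 = 2
(r ⇒ (p · q)) + ¬p = 1 + 2 = 2
((r + r) ⇒ (r ⇒ r)) · ((r ⇒ (p · q)) + ¬p) = 4 · 2 = 2
(¬r + (¬q + ((p + r) + (q ⇒ r)))) ⇒ (((r + r) ⇒ (r ⇒ r)) · ((r ⇒ (p · q)) + ¬p)) = 4 ⇒ 2 = 2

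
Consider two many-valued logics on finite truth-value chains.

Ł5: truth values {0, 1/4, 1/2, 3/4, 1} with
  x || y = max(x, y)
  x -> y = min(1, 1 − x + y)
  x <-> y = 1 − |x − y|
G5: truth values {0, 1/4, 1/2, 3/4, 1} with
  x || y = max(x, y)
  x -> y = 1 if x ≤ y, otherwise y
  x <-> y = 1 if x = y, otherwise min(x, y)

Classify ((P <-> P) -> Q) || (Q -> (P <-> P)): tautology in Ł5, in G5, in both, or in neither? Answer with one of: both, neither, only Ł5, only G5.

both

In Ł5: every assignment gives 1 — tautology.
In G5: every assignment gives 1 — tautology.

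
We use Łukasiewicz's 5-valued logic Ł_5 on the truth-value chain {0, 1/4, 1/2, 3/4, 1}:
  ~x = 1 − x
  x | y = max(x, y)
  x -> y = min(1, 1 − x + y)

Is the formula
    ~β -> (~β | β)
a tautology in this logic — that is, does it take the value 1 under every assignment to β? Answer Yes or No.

Yes

β = 0 ↦ 1
β = 1/4 ↦ 1
β = 1/2 ↦ 1
β = 3/4 ↦ 1
β = 1 ↦ 1
Every assignment gives a value ≥ 1.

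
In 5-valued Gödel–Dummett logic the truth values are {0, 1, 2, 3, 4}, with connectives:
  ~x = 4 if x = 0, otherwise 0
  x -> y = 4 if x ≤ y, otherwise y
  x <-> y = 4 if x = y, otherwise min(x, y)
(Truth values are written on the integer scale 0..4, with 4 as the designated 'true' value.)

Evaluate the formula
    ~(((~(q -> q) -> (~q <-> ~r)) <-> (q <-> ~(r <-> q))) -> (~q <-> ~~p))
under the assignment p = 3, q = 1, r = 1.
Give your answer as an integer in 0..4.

q -> q = 1 -> 1 = 4
~(q -> q) = ~4 = 0
~q = ~1 = 0
~r = ~1 = 0
~q <-> ~r = 0 <-> 0 = 4
~(q -> q) -> (~q <-> ~r) = 0 -> 4 = 4
r <-> q = 1 <-> 1 = 4
~(r <-> q) = ~4 = 0
q <-> ~(r <-> q) = 1 <-> 0 = 0
(~(q -> q) -> (~q <-> ~r)) <-> (q <-> ~(r <-> q)) = 4 <-> 0 = 0
~q = ~1 = 0
~p = ~3 = 0
~~p = ~0 = 4
~q <-> ~~p = 0 <-> 4 = 0
((~(q -> q) -> (~q <-> ~r)) <-> (q <-> ~(r <-> q))) -> (~q <-> ~~p) = 0 -> 0 = 4
~(((~(q -> q) -> (~q <-> ~r)) <-> (q <-> ~(r <-> q))) -> (~q <-> ~~p)) = ~4 = 0

0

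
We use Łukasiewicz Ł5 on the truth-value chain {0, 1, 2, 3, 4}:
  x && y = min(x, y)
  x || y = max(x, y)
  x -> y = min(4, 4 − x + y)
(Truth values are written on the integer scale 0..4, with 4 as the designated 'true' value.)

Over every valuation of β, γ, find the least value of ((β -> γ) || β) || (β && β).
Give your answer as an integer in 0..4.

Take β = 2, γ = 0:
β -> γ = 2 -> 0 = 2
(β -> γ) || β = 2 || 2 = 2
β && β = 2 && 2 = 2
((β -> γ) || β) || (β && β) = 2 || 2 = 2
No assignment yields a value below 2, so this is the minimum.

2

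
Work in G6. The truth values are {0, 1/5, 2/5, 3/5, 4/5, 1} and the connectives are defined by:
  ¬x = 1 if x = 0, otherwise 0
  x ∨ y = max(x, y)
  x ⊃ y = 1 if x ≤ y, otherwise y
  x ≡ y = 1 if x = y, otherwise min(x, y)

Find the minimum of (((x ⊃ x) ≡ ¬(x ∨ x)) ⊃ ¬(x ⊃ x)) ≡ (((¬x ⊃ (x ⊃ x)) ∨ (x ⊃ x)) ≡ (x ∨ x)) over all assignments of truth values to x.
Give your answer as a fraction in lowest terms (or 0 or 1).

1/5

Take x = 1/5:
x ⊃ x = 1/5 ⊃ 1/5 = 1
x ∨ x = 1/5 ∨ 1/5 = 1/5
¬(x ∨ x) = ¬1/5 = 0
(x ⊃ x) ≡ ¬(x ∨ x) = 1 ≡ 0 = 0
x ⊃ x = 1/5 ⊃ 1/5 = 1
¬(x ⊃ x) = ¬1 = 0
((x ⊃ x) ≡ ¬(x ∨ x)) ⊃ ¬(x ⊃ x) = 0 ⊃ 0 = 1
¬x = ¬1/5 = 0
x ⊃ x = 1/5 ⊃ 1/5 = 1
¬x ⊃ (x ⊃ x) = 0 ⊃ 1 = 1
x ⊃ x = 1/5 ⊃ 1/5 = 1
(¬x ⊃ (x ⊃ x)) ∨ (x ⊃ x) = 1 ∨ 1 = 1
x ∨ x = 1/5 ∨ 1/5 = 1/5
((¬x ⊃ (x ⊃ x)) ∨ (x ⊃ x)) ≡ (x ∨ x) = 1 ≡ 1/5 = 1/5
(((x ⊃ x) ≡ ¬(x ∨ x)) ⊃ ¬(x ⊃ x)) ≡ (((¬x ⊃ (x ⊃ x)) ∨ (x ⊃ x)) ≡ (x ∨ x)) = 1 ≡ 1/5 = 1/5
No assignment yields a value below 1/5, so this is the minimum.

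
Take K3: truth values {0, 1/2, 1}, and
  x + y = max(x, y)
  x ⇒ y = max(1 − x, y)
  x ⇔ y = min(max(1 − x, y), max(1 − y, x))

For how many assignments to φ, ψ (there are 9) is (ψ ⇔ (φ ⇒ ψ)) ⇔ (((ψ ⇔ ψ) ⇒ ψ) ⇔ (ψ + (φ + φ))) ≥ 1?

φ = 0, ψ = 0 ↦ 0  <
φ = 0, ψ = 1/2 ↦ 1/2  <
φ = 0, ψ = 1 ↦ 1  ≥
φ = 1/2, ψ = 0 ↦ 1/2  <
φ = 1/2, ψ = 1/2 ↦ 1/2  <
φ = 1/2, ψ = 1 ↦ 1  ≥
φ = 1, ψ = 0 ↦ 0  <
φ = 1, ψ = 1/2 ↦ 1/2  <
φ = 1, ψ = 1 ↦ 1  ≥
So 3 of the 9 assignments meet the threshold.

3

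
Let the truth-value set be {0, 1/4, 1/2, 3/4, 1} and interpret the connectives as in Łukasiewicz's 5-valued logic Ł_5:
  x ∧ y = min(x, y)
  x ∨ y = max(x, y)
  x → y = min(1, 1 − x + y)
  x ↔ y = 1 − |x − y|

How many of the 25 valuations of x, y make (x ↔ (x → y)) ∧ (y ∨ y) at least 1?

value 1: 1 assignment (counts)
value 3/4: 3 assignments
value 1/2: 5 assignments
value 1/4: 7 assignments
value 0: 9 assignments
So 1 of the 25 assignments meets the threshold.

1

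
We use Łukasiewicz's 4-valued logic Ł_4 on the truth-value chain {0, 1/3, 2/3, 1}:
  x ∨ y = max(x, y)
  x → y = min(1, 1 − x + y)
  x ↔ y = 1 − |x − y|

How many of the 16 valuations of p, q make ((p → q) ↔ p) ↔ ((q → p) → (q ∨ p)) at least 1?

5

p = 0, q = 0 ↦ 1  ≥
p = 0, q = 1/3 ↦ 1/3  <
p = 0, q = 2/3 ↦ 0  <
p = 0, q = 1 ↦ 0  <
p = 1/3, q = 0 ↦ 2/3  <
p = 1/3, q = 1/3 ↦ 1  ≥
p = 1/3, q = 2/3 ↦ 1/3  <
p = 1/3, q = 1 ↦ 1/3  <
p = 2/3, q = 0 ↦ 1  ≥
p = 2/3, q = 1/3 ↦ 2/3  <
p = 2/3, q = 2/3 ↦ 1  ≥
p = 2/3, q = 1 ↦ 2/3  <
p = 1, q = 0 ↦ 0  <
p = 1, q = 1/3 ↦ 1/3  <
p = 1, q = 2/3 ↦ 2/3  <
p = 1, q = 1 ↦ 1  ≥
So 5 of the 16 assignments meet the threshold.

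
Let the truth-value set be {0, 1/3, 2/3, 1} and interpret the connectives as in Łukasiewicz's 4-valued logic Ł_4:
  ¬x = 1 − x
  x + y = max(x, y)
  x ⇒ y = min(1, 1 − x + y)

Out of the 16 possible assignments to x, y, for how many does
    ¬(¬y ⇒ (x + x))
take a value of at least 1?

x = 0, y = 0 ↦ 1  ≥
x = 0, y = 1/3 ↦ 2/3  <
x = 0, y = 2/3 ↦ 1/3  <
x = 0, y = 1 ↦ 0  <
x = 1/3, y = 0 ↦ 2/3  <
x = 1/3, y = 1/3 ↦ 1/3  <
x = 1/3, y = 2/3 ↦ 0  <
x = 1/3, y = 1 ↦ 0  <
x = 2/3, y = 0 ↦ 1/3  <
x = 2/3, y = 1/3 ↦ 0  <
x = 2/3, y = 2/3 ↦ 0  <
x = 2/3, y = 1 ↦ 0  <
x = 1, y = 0 ↦ 0  <
x = 1, y = 1/3 ↦ 0  <
x = 1, y = 2/3 ↦ 0  <
x = 1, y = 1 ↦ 0  <
So 1 of the 16 assignments meets the threshold.

1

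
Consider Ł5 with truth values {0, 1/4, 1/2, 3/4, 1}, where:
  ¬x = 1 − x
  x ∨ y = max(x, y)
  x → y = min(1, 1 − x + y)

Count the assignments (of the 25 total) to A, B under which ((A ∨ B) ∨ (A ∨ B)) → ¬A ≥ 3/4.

14

value 1: 12 assignments (counts)
value 3/4: 2 assignments (counts)
value 1/2: 5 assignments
value 1/4: 1 assignment
value 0: 5 assignments
So 14 of the 25 assignments meet the threshold.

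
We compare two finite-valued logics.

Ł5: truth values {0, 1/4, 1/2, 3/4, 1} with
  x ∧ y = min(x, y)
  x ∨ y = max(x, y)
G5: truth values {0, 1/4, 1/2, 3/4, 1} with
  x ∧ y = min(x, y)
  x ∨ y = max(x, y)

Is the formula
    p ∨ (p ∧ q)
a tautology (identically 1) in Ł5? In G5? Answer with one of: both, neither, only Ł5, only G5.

neither

In Ł5: at p = 0, q = 0 the value is 0 — not a tautology.
In G5: at p = 0, q = 0 the value is 0 — not a tautology.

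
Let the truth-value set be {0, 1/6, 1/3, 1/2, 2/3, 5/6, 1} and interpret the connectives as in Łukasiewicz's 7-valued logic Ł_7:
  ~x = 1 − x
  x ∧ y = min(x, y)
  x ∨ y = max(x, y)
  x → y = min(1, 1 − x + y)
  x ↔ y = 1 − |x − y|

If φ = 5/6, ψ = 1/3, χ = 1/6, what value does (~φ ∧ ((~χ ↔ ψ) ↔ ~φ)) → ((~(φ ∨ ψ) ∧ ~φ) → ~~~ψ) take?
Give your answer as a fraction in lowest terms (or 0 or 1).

~φ = ~5/6 = 1/6
~χ = ~1/6 = 5/6
~χ ↔ ψ = 5/6 ↔ 1/3 = 1/2
~φ = ~5/6 = 1/6
(~χ ↔ ψ) ↔ ~φ = 1/2 ↔ 1/6 = 2/3
~φ ∧ ((~χ ↔ ψ) ↔ ~φ) = 1/6 ∧ 2/3 = 1/6
φ ∨ ψ = 5/6 ∨ 1/3 = 5/6
~(φ ∨ ψ) = ~5/6 = 1/6
~φ = ~5/6 = 1/6
~(φ ∨ ψ) ∧ ~φ = 1/6 ∧ 1/6 = 1/6
~ψ = ~1/3 = 2/3
~~ψ = ~2/3 = 1/3
~~~ψ = ~1/3 = 2/3
(~(φ ∨ ψ) ∧ ~φ) → ~~~ψ = 1/6 → 2/3 = 1
(~φ ∧ ((~χ ↔ ψ) ↔ ~φ)) → ((~(φ ∨ ψ) ∧ ~φ) → ~~~ψ) = 1/6 → 1 = 1

1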